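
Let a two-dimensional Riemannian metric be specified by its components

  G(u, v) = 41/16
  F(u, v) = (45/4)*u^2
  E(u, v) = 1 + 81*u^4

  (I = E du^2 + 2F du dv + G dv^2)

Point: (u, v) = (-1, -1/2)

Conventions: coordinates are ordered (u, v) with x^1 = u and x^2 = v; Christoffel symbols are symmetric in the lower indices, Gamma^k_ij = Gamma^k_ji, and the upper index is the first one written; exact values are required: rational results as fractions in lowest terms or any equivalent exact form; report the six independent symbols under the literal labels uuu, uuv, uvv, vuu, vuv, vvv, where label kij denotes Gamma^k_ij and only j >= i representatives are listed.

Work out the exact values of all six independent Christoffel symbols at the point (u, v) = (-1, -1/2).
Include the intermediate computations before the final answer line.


E = 82, F = 45/4, G = 41/16 at the point
E_u = -324, E_v = 0, F_u = -45/2, F_v = 0, G_u = 0, G_v = 0
EG - F^2 = 1337/16;  g^inv = (16/1337) * [[41/16, -45/4], [-45/4, 82]]
first-kind symbols [ij,l] = (1/2)(d_i g_jl + d_j g_il - d_l g_ij): [uu,u] = E_u/2 = -162, [uu,v] = F_u - E_v/2 = -45/2, [uv,u] = E_v/2 = 0, [uv,v] = G_u/2 = 0, [vv,u] = F_v - G_u/2 = 0, [vv,v] = G_v/2 = 0
Gamma^u_ij = (G*[ij,u] - F*[ij,v])/(EG - F^2), Gamma^v_ij = (E*[ij,v] - F*[ij,u])/(EG - F^2)

Answer: Gamma_uuu = -2592/1337, Gamma_uuv = 0, Gamma_uvv = 0, Gamma_vuu = -360/1337, Gamma_vuv = 0, Gamma_vvv = 0


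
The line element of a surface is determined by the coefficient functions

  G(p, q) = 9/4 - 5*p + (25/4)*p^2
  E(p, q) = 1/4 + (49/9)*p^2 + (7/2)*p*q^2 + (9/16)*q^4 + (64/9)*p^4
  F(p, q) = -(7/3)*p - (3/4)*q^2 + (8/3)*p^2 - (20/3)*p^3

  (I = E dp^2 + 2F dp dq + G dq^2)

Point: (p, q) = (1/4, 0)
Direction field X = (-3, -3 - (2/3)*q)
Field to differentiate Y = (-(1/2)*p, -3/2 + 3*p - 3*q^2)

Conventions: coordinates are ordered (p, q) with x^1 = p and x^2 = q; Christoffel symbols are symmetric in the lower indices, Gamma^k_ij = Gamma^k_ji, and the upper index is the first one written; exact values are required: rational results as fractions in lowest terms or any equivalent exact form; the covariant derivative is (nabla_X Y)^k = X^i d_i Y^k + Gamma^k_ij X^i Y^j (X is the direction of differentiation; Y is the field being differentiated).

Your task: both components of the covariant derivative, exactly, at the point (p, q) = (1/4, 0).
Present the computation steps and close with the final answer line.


E = 89/144, F = -25/48, G = 89/64 at the point
E_p = 19/6, E_q = 0, F_p = -9/4, F_q = 0, G_p = -15/8, G_q = 0
EG - F^2 = 1807/3072;  g^inv = (3072/1807) * [[89/64, 25/48], [25/48, 89/144]]
first-kind symbols [ij,l] = (1/2)(d_i g_jl + d_j g_il - d_l g_ij): [pp,p] = E_p/2 = 19/12, [pp,q] = F_p - E_q/2 = -9/4, [pq,p] = E_q/2 = 0, [pq,q] = G_p/2 = -15/16, [qq,p] = F_q - G_p/2 = 15/16, [qq,q] = G_q/2 = 0
Gamma^p_ij = (G*[ij,p] - F*[ij,q])/(EG - F^2), Gamma^q_ij = (E*[ij,q] - F*[ij,p])/(EG - F^2)
Gamma_ppp = 3164/1807, Gamma_ppq = -1500/1807, Gamma_pqq = 4005/1807, Gamma_qpp = -5216/5421, Gamma_qpq = -1780/1807, Gamma_qqq = 1500/1807
X = (-3, -3), Y = (-1/8, -3/4) at the point

Answer: (nabla_X Y)^p = 35883/7228, (nabla_X Y)^q = -36425/3614


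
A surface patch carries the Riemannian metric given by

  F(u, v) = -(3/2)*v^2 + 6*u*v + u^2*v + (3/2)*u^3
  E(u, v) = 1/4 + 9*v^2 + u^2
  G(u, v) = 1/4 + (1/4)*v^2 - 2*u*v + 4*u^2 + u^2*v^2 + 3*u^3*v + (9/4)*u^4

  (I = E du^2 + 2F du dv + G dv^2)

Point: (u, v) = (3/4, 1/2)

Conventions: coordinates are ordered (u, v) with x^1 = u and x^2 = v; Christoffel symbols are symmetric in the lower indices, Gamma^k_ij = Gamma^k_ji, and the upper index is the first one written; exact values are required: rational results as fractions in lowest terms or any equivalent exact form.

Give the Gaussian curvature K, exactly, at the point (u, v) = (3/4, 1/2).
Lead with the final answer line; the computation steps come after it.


Answer: K = -896064/232897

E = 49/16, F = 357/128, G = 3377/1024, EG - F^2 = 4753/2048 at the point
E_u = 3/2, E_v = 9, F_u = 201/32, F_v = 57/16, G_u = 749/64, G_v = 37/64
E_vv = 18, F_uv = 15/2, G_uu = 487/16
Evaluate Brioschi's two determinant matrices M1, M2 and divide by (EG - F^2)^2.
M1 = [[-E_vv/2 + F_uv - G_uu/2, E_u/2, F_u - E_v/2], [F_v - G_u/2, E, F], [G_v/2, F, G]] = [[-535/32, 3/4, 57/32], [-293/128, 49/16, 357/128], [37/128, 357/128, 3377/1024]]; det M1 = -11923213/262144
M2 = [[0, E_v/2, G_u/2], [E_v/2, E, F], [G_u/2, F, G]] = [[0, 9/2, 749/128], [9/2, 49/16, 357/128], [749/128, 357/128, 3377/1024]]; det M2 = -6490825/262144
det M1 - det M2 = -1358097/65536; K = -1358097/65536 / (4753/2048)^2 = -896064/232897


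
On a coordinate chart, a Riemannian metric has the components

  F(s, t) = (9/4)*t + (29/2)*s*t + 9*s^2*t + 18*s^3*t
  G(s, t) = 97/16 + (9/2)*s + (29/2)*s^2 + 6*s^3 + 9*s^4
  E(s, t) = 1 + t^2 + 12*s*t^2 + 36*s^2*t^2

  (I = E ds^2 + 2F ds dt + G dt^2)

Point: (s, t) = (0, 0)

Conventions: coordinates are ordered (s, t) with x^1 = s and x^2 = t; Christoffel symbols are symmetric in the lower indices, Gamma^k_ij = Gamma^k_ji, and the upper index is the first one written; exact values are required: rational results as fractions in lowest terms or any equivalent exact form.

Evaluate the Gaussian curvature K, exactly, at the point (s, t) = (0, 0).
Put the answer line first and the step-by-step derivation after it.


Answer: K = -256/9409

E = 1, F = 0, G = 97/16, EG - F^2 = 97/16 at the point
E_s = 0, E_t = 0, F_s = 0, F_t = 9/4, G_s = 9/2, G_t = 0
E_tt = 2, F_st = 29/2, G_ss = 29
Compute both Brioschi determinants and normalise by (EG - F^2)^2.
M1 = [[-E_tt/2 + F_st - G_ss/2, E_s/2, F_s - E_t/2], [F_t - G_s/2, E, F], [G_t/2, F, G]] = [[-1, 0, 0], [0, 1, 0], [0, 0, 97/16]]; det M1 = -97/16
M2 = [[0, E_t/2, G_s/2], [E_t/2, E, F], [G_s/2, F, G]] = [[0, 0, 9/4], [0, 1, 0], [9/4, 0, 97/16]]; det M2 = -81/16
det M1 - det M2 = -1; K = -1 / (97/16)^2 = -256/9409


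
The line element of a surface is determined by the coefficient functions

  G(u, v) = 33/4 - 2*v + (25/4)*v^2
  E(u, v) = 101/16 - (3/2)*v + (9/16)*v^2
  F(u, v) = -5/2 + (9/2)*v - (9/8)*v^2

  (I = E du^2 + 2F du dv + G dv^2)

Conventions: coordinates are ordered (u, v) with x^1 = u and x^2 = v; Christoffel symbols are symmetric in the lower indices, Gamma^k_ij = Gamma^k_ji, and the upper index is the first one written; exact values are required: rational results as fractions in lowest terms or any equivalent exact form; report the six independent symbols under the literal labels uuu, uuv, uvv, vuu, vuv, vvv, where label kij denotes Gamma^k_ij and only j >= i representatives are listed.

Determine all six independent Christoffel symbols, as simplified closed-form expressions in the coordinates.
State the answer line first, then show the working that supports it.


Answer: Gamma_uuu = (-81*v^3 + 432*v^2 - 612*v + 240)/(288*v^4 - 48*v^3 + 2716*v^2 - 320*v + 5866), Gamma_uuv = (225*v^3 - 372*v^2 + 393*v - 396)/(144*v^4 - 24*v^3 + 1358*v^2 - 160*v + 2933), Gamma_uvv = (-450*v^3 + 216*v^2 - 476*v + 2216)/(144*v^4 - 24*v^3 + 1358*v^2 - 160*v + 2933), Gamma_vuu = (-81*v^3 + 324*v^2 - 1197*v + 1212)/(576*v^4 - 96*v^3 + 5432*v^2 - 640*v + 11732), Gamma_vuv = (81*v^3 - 432*v^2 + 612*v - 240)/(288*v^4 - 48*v^3 + 2716*v^2 - 320*v + 5866), Gamma_vvv = (63*v^3 + 336*v^2 + 965*v + 316)/(144*v^4 - 24*v^3 + 1358*v^2 - 160*v + 2933)

E = 101/16 - (3/2)*v + (9/16)*v^2; F = -5/2 + (9/2)*v - (9/8)*v^2; G = 33/4 - 2*v + (25/4)*v^2
Gamma^k_ij = (1/2) g^{kl} (d_i g_jl + d_j g_il - d_l g_ij), with g^inv = (1/(EG-F^2)) [[G, -F], [-F, E]]
first partials: E_u = 0, E_v = -3/2 + (9/8)*v, F_u = 0, F_v = 9/2 - (9/4)*v, G_u = 0, G_v = -2 + (25/2)*v
D = EG - F^2 = 2933/64 - (5/2)*v + (679/32)*v^2 - (3/8)*v^3 + (9/4)*v^4
expanded: Gamma^u_uu = (G E_u - 2F F_u + F E_v)/(2D), Gamma^u_uv = (G E_v - F G_u)/(2D), Gamma^u_vv = (2G F_v - G G_u - F G_v)/(2D), Gamma^v_uu = (2E F_u - E E_v - F E_u)/(2D), Gamma^v_uv = (E G_u - F E_v)/(2D), Gamma^v_vv = (E G_v - 2F F_v + F G_u)/(2D); substitute and cancel common factors


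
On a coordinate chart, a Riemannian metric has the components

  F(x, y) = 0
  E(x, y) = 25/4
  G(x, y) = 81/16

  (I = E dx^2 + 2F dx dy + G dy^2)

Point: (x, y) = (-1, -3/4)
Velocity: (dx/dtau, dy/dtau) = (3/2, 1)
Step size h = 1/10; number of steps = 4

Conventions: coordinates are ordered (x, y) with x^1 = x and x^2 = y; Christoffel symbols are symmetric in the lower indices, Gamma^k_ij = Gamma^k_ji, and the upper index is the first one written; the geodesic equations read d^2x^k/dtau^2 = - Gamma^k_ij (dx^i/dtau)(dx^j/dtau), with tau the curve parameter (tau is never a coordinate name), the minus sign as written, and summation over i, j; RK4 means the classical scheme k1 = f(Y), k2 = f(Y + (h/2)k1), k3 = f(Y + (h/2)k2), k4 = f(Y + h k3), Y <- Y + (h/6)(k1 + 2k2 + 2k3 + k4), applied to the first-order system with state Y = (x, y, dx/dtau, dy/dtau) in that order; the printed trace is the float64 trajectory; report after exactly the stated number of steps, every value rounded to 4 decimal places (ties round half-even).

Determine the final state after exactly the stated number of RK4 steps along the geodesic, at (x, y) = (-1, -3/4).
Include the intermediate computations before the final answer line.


f(Y) = (dx/dtau, dy/dtau, -Gamma^x_ij Y'^i Y'^j, -Gamma^y_ij Y'^i Y'^j) with the Gammas evaluated at the stage position; h = 0.100000; intermediate values shown to 6 dp
step 0: x = -1.0000, y = -0.7500, dx/dtau = 1.5000, dy/dtau = 1.0000
step 1:
  k1: at (x, y) = (-1.000000, -0.750000), (dx/dtau, dy/dtau) = (1.500000, 1.000000); Gamma_xxx = 0.000000, Gamma_xxy = 0.000000, Gamma_xyy = 0.000000, Gamma_yxx = 0.000000, Gamma_yxy = 0.000000, Gamma_yyy = 0.000000; k1 = (1.500000, 1.000000, 0.000000, 0.000000)
  k2: at (x, y) = (-0.925000, -0.700000), (dx/dtau, dy/dtau) = (1.500000, 1.000000); Gamma_xxx = 0.000000, Gamma_xxy = 0.000000, Gamma_xyy = 0.000000, Gamma_yxx = 0.000000, Gamma_yxy = 0.000000, Gamma_yyy = 0.000000; k2 = (1.500000, 1.000000, 0.000000, 0.000000)
  k3: at (x, y) = (-0.925000, -0.700000), (dx/dtau, dy/dtau) = (1.500000, 1.000000); Gamma_xxx = 0.000000, Gamma_xxy = 0.000000, Gamma_xyy = 0.000000, Gamma_yxx = 0.000000, Gamma_yxy = 0.000000, Gamma_yyy = 0.000000; k3 = (1.500000, 1.000000, 0.000000, 0.000000)
  k4: at (x, y) = (-0.850000, -0.650000), (dx/dtau, dy/dtau) = (1.500000, 1.000000); Gamma_xxx = 0.000000, Gamma_xxy = 0.000000, Gamma_xyy = 0.000000, Gamma_yxx = 0.000000, Gamma_yxy = 0.000000, Gamma_yyy = 0.000000; k4 = (1.500000, 1.000000, 0.000000, 0.000000)
  Y <- Y + (h/6)(k1 + 2k2 + 2k3 + k4): x = -0.8500, y = -0.6500, dx/dtau = 1.5000, dy/dtau = 1.0000
step 2:
  k1: at (x, y) = (-0.850000, -0.650000), (dx/dtau, dy/dtau) = (1.500000, 1.000000); Gamma_xxx = 0.000000, Gamma_xxy = 0.000000, Gamma_xyy = 0.000000, Gamma_yxx = 0.000000, Gamma_yxy = 0.000000, Gamma_yyy = 0.000000; k1 = (1.500000, 1.000000, 0.000000, 0.000000)
  k2: at (x, y) = (-0.775000, -0.600000), (dx/dtau, dy/dtau) = (1.500000, 1.000000); Gamma_xxx = 0.000000, Gamma_xxy = 0.000000, Gamma_xyy = 0.000000, Gamma_yxx = 0.000000, Gamma_yxy = 0.000000, Gamma_yyy = 0.000000; k2 = (1.500000, 1.000000, 0.000000, 0.000000)
  k3: at (x, y) = (-0.775000, -0.600000), (dx/dtau, dy/dtau) = (1.500000, 1.000000); Gamma_xxx = 0.000000, Gamma_xxy = 0.000000, Gamma_xyy = 0.000000, Gamma_yxx = 0.000000, Gamma_yxy = 0.000000, Gamma_yyy = 0.000000; k3 = (1.500000, 1.000000, 0.000000, 0.000000)
  k4: at (x, y) = (-0.700000, -0.550000), (dx/dtau, dy/dtau) = (1.500000, 1.000000); Gamma_xxx = 0.000000, Gamma_xxy = 0.000000, Gamma_xyy = 0.000000, Gamma_yxx = 0.000000, Gamma_yxy = 0.000000, Gamma_yyy = 0.000000; k4 = (1.500000, 1.000000, 0.000000, 0.000000)
  Y <- Y + (h/6)(k1 + 2k2 + 2k3 + k4): x = -0.7000, y = -0.5500, dx/dtau = 1.5000, dy/dtau = 1.0000
step 3:
  k1: at (x, y) = (-0.700000, -0.550000), (dx/dtau, dy/dtau) = (1.500000, 1.000000); Gamma_xxx = 0.000000, Gamma_xxy = 0.000000, Gamma_xyy = 0.000000, Gamma_yxx = 0.000000, Gamma_yxy = 0.000000, Gamma_yyy = 0.000000; k1 = (1.500000, 1.000000, 0.000000, 0.000000)
  k2: at (x, y) = (-0.625000, -0.500000), (dx/dtau, dy/dtau) = (1.500000, 1.000000); Gamma_xxx = 0.000000, Gamma_xxy = 0.000000, Gamma_xyy = 0.000000, Gamma_yxx = 0.000000, Gamma_yxy = 0.000000, Gamma_yyy = 0.000000; k2 = (1.500000, 1.000000, 0.000000, 0.000000)
  k3: at (x, y) = (-0.625000, -0.500000), (dx/dtau, dy/dtau) = (1.500000, 1.000000); Gamma_xxx = 0.000000, Gamma_xxy = 0.000000, Gamma_xyy = 0.000000, Gamma_yxx = 0.000000, Gamma_yxy = 0.000000, Gamma_yyy = 0.000000; k3 = (1.500000, 1.000000, 0.000000, 0.000000)
  k4: at (x, y) = (-0.550000, -0.450000), (dx/dtau, dy/dtau) = (1.500000, 1.000000); Gamma_xxx = 0.000000, Gamma_xxy = 0.000000, Gamma_xyy = 0.000000, Gamma_yxx = 0.000000, Gamma_yxy = 0.000000, Gamma_yyy = 0.000000; k4 = (1.500000, 1.000000, 0.000000, 0.000000)
  Y <- Y + (h/6)(k1 + 2k2 + 2k3 + k4): x = -0.5500, y = -0.4500, dx/dtau = 1.5000, dy/dtau = 1.0000
step 4:
  k1: at (x, y) = (-0.550000, -0.450000), (dx/dtau, dy/dtau) = (1.500000, 1.000000); Gamma_xxx = 0.000000, Gamma_xxy = 0.000000, Gamma_xyy = 0.000000, Gamma_yxx = 0.000000, Gamma_yxy = 0.000000, Gamma_yyy = 0.000000; k1 = (1.500000, 1.000000, 0.000000, 0.000000)
  k2: at (x, y) = (-0.475000, -0.400000), (dx/dtau, dy/dtau) = (1.500000, 1.000000); Gamma_xxx = 0.000000, Gamma_xxy = 0.000000, Gamma_xyy = 0.000000, Gamma_yxx = 0.000000, Gamma_yxy = 0.000000, Gamma_yyy = 0.000000; k2 = (1.500000, 1.000000, 0.000000, 0.000000)
  k3: at (x, y) = (-0.475000, -0.400000), (dx/dtau, dy/dtau) = (1.500000, 1.000000); Gamma_xxx = 0.000000, Gamma_xxy = 0.000000, Gamma_xyy = 0.000000, Gamma_yxx = 0.000000, Gamma_yxy = 0.000000, Gamma_yyy = 0.000000; k3 = (1.500000, 1.000000, 0.000000, 0.000000)
  k4: at (x, y) = (-0.400000, -0.350000), (dx/dtau, dy/dtau) = (1.500000, 1.000000); Gamma_xxx = 0.000000, Gamma_xxy = 0.000000, Gamma_xyy = 0.000000, Gamma_yxx = 0.000000, Gamma_yxy = 0.000000, Gamma_yyy = 0.000000; k4 = (1.500000, 1.000000, 0.000000, 0.000000)
  Y <- Y + (h/6)(k1 + 2k2 + 2k3 + k4): x = -0.4000, y = -0.3500, dx/dtau = 1.5000, dy/dtau = 1.0000

Answer: x = -0.4000, y = -0.3500, dx/dtau = 1.5000, dy/dtau = 1.0000


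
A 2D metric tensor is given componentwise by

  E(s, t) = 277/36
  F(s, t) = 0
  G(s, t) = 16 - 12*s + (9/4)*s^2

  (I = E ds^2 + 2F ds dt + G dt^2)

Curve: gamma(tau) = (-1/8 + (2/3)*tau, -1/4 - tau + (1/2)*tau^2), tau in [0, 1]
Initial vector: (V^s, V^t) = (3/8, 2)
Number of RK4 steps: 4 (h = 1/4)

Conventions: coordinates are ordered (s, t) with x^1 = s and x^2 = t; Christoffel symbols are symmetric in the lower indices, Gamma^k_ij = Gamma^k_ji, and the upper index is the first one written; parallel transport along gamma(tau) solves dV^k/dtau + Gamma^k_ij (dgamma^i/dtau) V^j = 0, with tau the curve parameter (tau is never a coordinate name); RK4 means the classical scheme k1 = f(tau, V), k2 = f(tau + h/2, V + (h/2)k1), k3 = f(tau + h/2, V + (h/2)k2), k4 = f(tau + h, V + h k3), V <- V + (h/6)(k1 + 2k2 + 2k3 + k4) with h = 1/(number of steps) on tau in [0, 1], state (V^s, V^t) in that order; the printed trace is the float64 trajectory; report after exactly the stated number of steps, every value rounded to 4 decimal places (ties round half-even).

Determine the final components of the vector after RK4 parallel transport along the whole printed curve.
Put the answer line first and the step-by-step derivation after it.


Answer: V^s = 1.1678, V^t = 2.4448

gamma'(tau) = (2/3, -1 + tau); f(tau, V)^k = -Gamma^k_ij(gamma(tau)) gamma'^i(tau) V^j; h = 1/4; intermediate values shown to 6 dp
curve data and Christoffel symbols at the stage parameters:
  tau = 0.000000: gamma = (-0.125000, -0.250000), gamma' = (0.666667, -1.000000); Gamma_sss = 0.000000, Gamma_sst = 0.000000, Gamma_stt = 0.816336, Gamma_tss = 0.000000, Gamma_tst = -0.358209, Gamma_ttt = 0.000000
  tau = 0.125000: gamma = (-0.041667, -0.367188), gamma' = (0.666667, -0.875000); Gamma_sss = 0.000000, Gamma_sst = 0.000000, Gamma_stt = 0.791968, Gamma_tss = 0.000000, Gamma_tst = -0.369231, Gamma_ttt = 0.000000
  tau = 0.250000: gamma = (0.041667, -0.468750), gamma' = (0.666667, -0.750000); Gamma_sss = 0.000000, Gamma_sst = 0.000000, Gamma_stt = 0.767599, Gamma_tss = 0.000000, Gamma_tst = -0.380952, Gamma_ttt = 0.000000
  tau = 0.375000: gamma = (0.125000, -0.554688), gamma' = (0.666667, -0.625000); Gamma_sss = 0.000000, Gamma_sst = 0.000000, Gamma_stt = 0.743231, Gamma_tss = 0.000000, Gamma_tst = -0.393443, Gamma_ttt = 0.000000
  tau = 0.500000: gamma = (0.208333, -0.625000), gamma' = (0.666667, -0.500000); Gamma_sss = 0.000000, Gamma_sst = 0.000000, Gamma_stt = 0.718863, Gamma_tss = 0.000000, Gamma_tst = -0.406780, Gamma_ttt = 0.000000
  tau = 0.625000: gamma = (0.291667, -0.679688), gamma' = (0.666667, -0.375000); Gamma_sss = 0.000000, Gamma_sst = 0.000000, Gamma_stt = 0.694495, Gamma_tss = 0.000000, Gamma_tst = -0.421053, Gamma_ttt = 0.000000
  tau = 0.750000: gamma = (0.375000, -0.718750), gamma' = (0.666667, -0.250000); Gamma_sss = 0.000000, Gamma_sst = 0.000000, Gamma_stt = 0.670126, Gamma_tss = 0.000000, Gamma_tst = -0.436364, Gamma_ttt = 0.000000
  tau = 0.875000: gamma = (0.458333, -0.742188), gamma' = (0.666667, -0.125000); Gamma_sss = 0.000000, Gamma_sst = 0.000000, Gamma_stt = 0.645758, Gamma_tss = 0.000000, Gamma_tst = -0.452830, Gamma_ttt = 0.000000
  tau = 1.000000: gamma = (0.541667, -0.750000), gamma' = (0.666667, 0.000000); Gamma_sss = 0.000000, Gamma_sst = 0.000000, Gamma_stt = 0.621390, Gamma_tss = 0.000000, Gamma_tst = -0.470588, Gamma_ttt = 0.000000
step 0: V^s = 0.3750, V^t = 2.0000
step 1: k1 = (1.632671, 0.343284), k2 = (1.415679, 0.315782), k3 = (1.413297, 0.323699), k4 = (1.197987, 0.320396); V <- V + (h/6)(k1 + 2k2 + 2k3 + k4): V^s = 0.7287, V^t = 2.0809
step 2: k1 = (1.197998, 0.320296), k2 = (0.985237, 0.340312), k3 = (0.986399, 0.347509), k4 = (0.779183, 0.389519); V <- V + (h/6)(k1 + 2k2 + 2k3 + k4): V^s = 0.9754, V^t = 2.1678
step 3: k1 = (0.779189, 0.389506), k2 = (0.577262, 0.452797), k3 = (0.579322, 0.459003), k4 = (0.382406, 0.541821); V <- V + (h/6)(k1 + 2k2 + 2k3 + k4): V^s = 1.1202, V^t = 2.2826
step 4: k1 = (0.382412, 0.541837), k2 = (0.189720, 0.643430), k3 = (0.190745, 0.648627), k4 = (0.000000, 0.766991); V <- V + (h/6)(k1 + 2k2 + 2k3 + k4): V^s = 1.1678, V^t = 2.4448


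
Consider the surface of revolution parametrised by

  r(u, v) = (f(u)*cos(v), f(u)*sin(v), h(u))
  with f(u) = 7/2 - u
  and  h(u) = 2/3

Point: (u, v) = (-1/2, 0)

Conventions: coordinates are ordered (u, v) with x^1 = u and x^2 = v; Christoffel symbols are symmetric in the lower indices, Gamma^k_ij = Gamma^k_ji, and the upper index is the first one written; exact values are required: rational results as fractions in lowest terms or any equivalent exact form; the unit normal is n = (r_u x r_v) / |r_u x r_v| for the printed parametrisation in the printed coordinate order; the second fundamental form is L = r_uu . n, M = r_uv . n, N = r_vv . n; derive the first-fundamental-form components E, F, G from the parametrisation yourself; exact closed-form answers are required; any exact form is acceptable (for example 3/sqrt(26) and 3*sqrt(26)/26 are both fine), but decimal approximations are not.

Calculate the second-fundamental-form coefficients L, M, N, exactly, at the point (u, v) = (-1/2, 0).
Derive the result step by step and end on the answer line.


f = 4, f' = -1, f'' = 0, h' = 0, h'' = 0
E = 1, F = 0, G = 16; answer radicand W^2 = 1
unnormalised second-form numerators: l = 0, m = 0, n = 0; L = l/sqrt(1), and similarly M = m/sqrt(W^2), N = n/sqrt(W^2)

Answer: L = 0, M = 0, N = 0


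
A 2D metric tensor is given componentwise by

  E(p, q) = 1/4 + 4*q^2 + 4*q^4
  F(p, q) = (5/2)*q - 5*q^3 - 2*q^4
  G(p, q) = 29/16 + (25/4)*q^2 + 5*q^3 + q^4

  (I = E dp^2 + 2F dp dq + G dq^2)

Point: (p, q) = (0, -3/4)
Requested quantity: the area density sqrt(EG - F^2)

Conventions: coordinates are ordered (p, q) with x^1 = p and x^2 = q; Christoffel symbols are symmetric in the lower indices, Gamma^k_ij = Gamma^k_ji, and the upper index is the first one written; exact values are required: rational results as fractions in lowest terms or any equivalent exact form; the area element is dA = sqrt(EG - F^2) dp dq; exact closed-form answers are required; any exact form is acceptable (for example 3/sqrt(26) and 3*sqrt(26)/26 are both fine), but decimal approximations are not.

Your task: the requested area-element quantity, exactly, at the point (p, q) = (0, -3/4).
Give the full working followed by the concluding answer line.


E = 241/64, F = -51/128, G = 905/256; EG - F^2 = 13469/1024

Answer: sqrt(EG - F^2) = sqrt(13469)/32


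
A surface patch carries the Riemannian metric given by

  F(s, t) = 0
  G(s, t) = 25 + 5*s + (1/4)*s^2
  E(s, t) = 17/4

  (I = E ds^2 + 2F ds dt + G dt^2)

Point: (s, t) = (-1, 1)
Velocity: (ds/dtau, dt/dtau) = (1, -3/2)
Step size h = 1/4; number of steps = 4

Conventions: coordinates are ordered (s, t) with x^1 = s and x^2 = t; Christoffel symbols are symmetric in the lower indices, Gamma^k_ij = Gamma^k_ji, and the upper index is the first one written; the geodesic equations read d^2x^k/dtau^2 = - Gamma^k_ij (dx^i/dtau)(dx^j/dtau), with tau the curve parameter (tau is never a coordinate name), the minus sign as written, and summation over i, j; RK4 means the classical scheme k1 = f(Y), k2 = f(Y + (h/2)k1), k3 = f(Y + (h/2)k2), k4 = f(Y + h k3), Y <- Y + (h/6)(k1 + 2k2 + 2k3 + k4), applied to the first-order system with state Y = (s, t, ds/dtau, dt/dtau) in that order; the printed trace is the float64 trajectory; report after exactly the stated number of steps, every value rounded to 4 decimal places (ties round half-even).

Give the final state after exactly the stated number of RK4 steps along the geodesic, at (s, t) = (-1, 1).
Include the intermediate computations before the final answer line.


f(Y) = (ds/dtau, dt/dtau, -Gamma^s_ij Y'^i Y'^j, -Gamma^t_ij Y'^i Y'^j) with the Gammas evaluated at the stage position; h = 0.250000; intermediate values shown to 6 dp
step 0: s = -1.0000, t = 1.0000, ds/dtau = 1.0000, dt/dtau = -1.5000
step 1:
  k1: at (s, t) = (-1.000000, 1.000000), (ds/dtau, dt/dtau) = (1.000000, -1.500000); Gamma_sss = 0.000000, Gamma_sst = 0.000000, Gamma_stt = -0.529412, Gamma_tss = 0.000000, Gamma_tst = 0.111111, Gamma_ttt = 0.000000; k1 = (1.000000, -1.500000, 1.191176, 0.333333)
  k2: at (s, t) = (-0.875000, 0.812500), (ds/dtau, dt/dtau) = (1.148897, -1.458333); Gamma_sss = 0.000000, Gamma_sst = 0.000000, Gamma_stt = -0.536765, Gamma_tss = 0.000000, Gamma_tst = 0.109589, Gamma_ttt = 0.000000; k2 = (1.148897, -1.458333, 1.141557, 0.367227)
  k3: at (s, t) = (-0.856388, 0.817708), (ds/dtau, dt/dtau) = (1.142695, -1.454097); Gamma_sss = 0.000000, Gamma_sst = 0.000000, Gamma_stt = -0.537860, Gamma_tss = 0.000000, Gamma_tst = 0.109366, Gamma_ttt = 0.000000; k3 = (1.142695, -1.454097, 1.137249, 0.363442)
  k4: at (s, t) = (-0.714326, 0.636476), (ds/dtau, dt/dtau) = (1.284312, -1.409139); Gamma_sss = 0.000000, Gamma_sst = 0.000000, Gamma_stt = -0.546216, Gamma_tss = 0.000000, Gamma_tst = 0.107693, Gamma_ttt = 0.000000; k4 = (1.284312, -1.409139, 1.084607, 0.389799)
  Y <- Y + (h/6)(k1 + 2k2 + 2k3 + k4): s = -0.7139, t = 0.6361, ds/dtau = 1.2847, dt/dtau = -1.4090
step 2:
  k1: at (s, t) = (-0.713854, 0.636083), (ds/dtau, dt/dtau) = (1.284725, -1.408980); Gamma_sss = 0.000000, Gamma_sst = 0.000000, Gamma_stt = -0.546244, Gamma_tss = 0.000000, Gamma_tst = 0.107687, Gamma_ttt = 0.000000; k1 = (1.284725, -1.408980, 1.084417, 0.389861)
  k2: at (s, t) = (-0.553264, 0.459961), (ds/dtau, dt/dtau) = (1.420277, -1.360248); Gamma_sss = 0.000000, Gamma_sst = 0.000000, Gamma_stt = -0.555690, Gamma_tss = 0.000000, Gamma_tst = 0.105857, Gamma_ttt = 0.000000; k2 = (1.420277, -1.360248, 1.028179, 0.409015)
  k3: at (s, t) = (-0.536320, 0.466052), (ds/dtau, dt/dtau) = (1.413247, -1.357853); Gamma_sss = 0.000000, Gamma_sst = 0.000000, Gamma_stt = -0.556687, Gamma_tss = 0.000000, Gamma_tst = 0.105667, Gamma_ttt = 0.000000; k3 = (1.413247, -1.357853, 1.026401, 0.405547)
  k4: at (s, t) = (-0.360543, 0.296620), (ds/dtau, dt/dtau) = (1.541325, -1.307594); Gamma_sss = 0.000000, Gamma_sst = 0.000000, Gamma_stt = -0.567027, Gamma_tss = 0.000000, Gamma_tst = 0.103740, Gamma_ttt = 0.000000; k4 = (1.541325, -1.307594, 0.969503, 0.418162)
  Y <- Y + (h/6)(k1 + 2k2 + 2k3 + k4): s = -0.3600, t = 0.2964, ds/dtau = 1.5415, dt/dtau = -1.3074
step 3:
  k1: at (s, t) = (-0.359975, 0.296384), (ds/dtau, dt/dtau) = (1.541520, -1.307433); Gamma_sss = 0.000000, Gamma_sst = 0.000000, Gamma_stt = -0.567060, Gamma_tss = 0.000000, Gamma_tst = 0.103734, Gamma_ttt = 0.000000; k1 = (1.541520, -1.307433, 0.969321, 0.418139)
  k2: at (s, t) = (-0.167285, 0.132955), (ds/dtau, dt/dtau) = (1.662685, -1.255165); Gamma_sss = 0.000000, Gamma_sst = 0.000000, Gamma_stt = -0.578395, Gamma_tss = 0.000000, Gamma_tst = 0.101701, Gamma_ttt = 0.000000; k2 = (1.662685, -1.255165, 0.911226, 0.424490)
  k3: at (s, t) = (-0.152140, 0.139489), (ds/dtau, dt/dtau) = (1.655423, -1.254371); Gamma_sss = 0.000000, Gamma_sst = 0.000000, Gamma_stt = -0.579286, Gamma_tss = 0.000000, Gamma_tst = 0.101545, Gamma_ttt = 0.000000; k3 = (1.655423, -1.254371, 0.911476, 0.421719)
  k4: at (s, t) = (0.053880, -0.017208), (ds/dtau, dt/dtau) = (1.769389, -1.202003); Gamma_sss = 0.000000, Gamma_sst = 0.000000, Gamma_stt = -0.591405, Gamma_tss = 0.000000, Gamma_tst = 0.099464, Gamma_ttt = 0.000000; k4 = (1.769389, -1.202003, 0.854468, 0.423082)
  Y <- Y + (h/6)(k1 + 2k2 + 2k3 + k4): s = 0.0545, t = -0.0173, ds/dtau = 1.7694, dt/dtau = -1.2019
step 4:
  k1: at (s, t) = (0.054488, -0.017303), (ds/dtau, dt/dtau) = (1.769403, -1.201864); Gamma_sss = 0.000000, Gamma_sst = 0.000000, Gamma_stt = -0.591440, Gamma_tss = 0.000000, Gamma_tst = 0.099458, Gamma_ttt = 0.000000; k1 = (1.769403, -1.201864, 0.854323, 0.423012)
  k2: at (s, t) = (0.275664, -0.167537), (ds/dtau, dt/dtau) = (1.876193, -1.148988); Gamma_sss = 0.000000, Gamma_sst = 0.000000, Gamma_stt = -0.604451, Gamma_tss = 0.000000, Gamma_tst = 0.097317, Gamma_ttt = 0.000000; k2 = (1.876193, -1.148988, 0.797980, 0.419578)
  k3: at (s, t) = (0.289012, -0.160927), (ds/dtau, dt/dtau) = (1.869150, -1.149417); Gamma_sss = 0.000000, Gamma_sst = 0.000000, Gamma_stt = -0.605236, Gamma_tss = 0.000000, Gamma_tst = 0.097191, Gamma_ttt = 0.000000; k3 = (1.869150, -1.149417, 0.799613, 0.417617)
  k4: at (s, t) = (0.521776, -0.304658), (ds/dtau, dt/dtau) = (1.969306, -1.097460); Gamma_sss = 0.000000, Gamma_sst = 0.000000, Gamma_stt = -0.618928, Gamma_tss = 0.000000, Gamma_tst = 0.095041, Gamma_ttt = 0.000000; k4 = (1.969306, -1.097460, 0.745448, 0.410812)
  Y <- Y + (h/6)(k1 + 2k2 + 2k3 + k4): s = 0.5224, t = -0.3046, ds/dtau = 1.9692, dt/dtau = -1.0974

Answer: s = 0.5224, t = -0.3046, ds/dtau = 1.9692, dt/dtau = -1.0974


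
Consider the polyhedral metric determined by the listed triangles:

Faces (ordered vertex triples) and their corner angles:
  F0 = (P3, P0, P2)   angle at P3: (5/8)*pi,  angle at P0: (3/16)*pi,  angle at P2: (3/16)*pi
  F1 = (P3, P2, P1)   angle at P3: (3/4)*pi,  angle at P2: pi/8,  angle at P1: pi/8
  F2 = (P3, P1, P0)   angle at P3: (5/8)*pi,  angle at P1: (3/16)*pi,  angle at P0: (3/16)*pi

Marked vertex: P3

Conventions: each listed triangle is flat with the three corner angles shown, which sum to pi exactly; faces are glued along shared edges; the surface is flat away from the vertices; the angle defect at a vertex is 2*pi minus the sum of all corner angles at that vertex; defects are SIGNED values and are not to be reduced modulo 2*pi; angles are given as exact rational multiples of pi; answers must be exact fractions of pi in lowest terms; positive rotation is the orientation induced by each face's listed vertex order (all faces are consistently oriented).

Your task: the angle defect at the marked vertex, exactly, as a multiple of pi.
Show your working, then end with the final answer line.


Sum of corner angles at P3: 2*pi
defect = 2*pi - 2*pi

Answer: defect(P3) = 0


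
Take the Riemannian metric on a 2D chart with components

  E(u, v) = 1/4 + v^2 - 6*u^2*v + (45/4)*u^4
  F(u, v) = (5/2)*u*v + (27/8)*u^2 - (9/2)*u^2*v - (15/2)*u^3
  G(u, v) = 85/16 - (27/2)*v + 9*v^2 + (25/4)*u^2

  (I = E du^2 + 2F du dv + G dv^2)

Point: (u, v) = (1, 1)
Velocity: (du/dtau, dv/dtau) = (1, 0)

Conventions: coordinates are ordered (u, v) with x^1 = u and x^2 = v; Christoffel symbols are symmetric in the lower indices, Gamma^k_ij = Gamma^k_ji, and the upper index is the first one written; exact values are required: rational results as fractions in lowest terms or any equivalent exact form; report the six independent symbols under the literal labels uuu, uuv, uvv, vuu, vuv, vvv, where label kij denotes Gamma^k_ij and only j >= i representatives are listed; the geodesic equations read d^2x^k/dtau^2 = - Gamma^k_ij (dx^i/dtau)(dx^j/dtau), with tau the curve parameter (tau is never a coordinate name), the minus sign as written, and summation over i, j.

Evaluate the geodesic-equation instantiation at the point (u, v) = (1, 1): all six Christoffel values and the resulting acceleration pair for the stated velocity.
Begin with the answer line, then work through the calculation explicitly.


Answer: Gamma_uuu = -160/179, Gamma_uuv = 1546/537, Gamma_uvv = -949/179, Gamma_vuu = -652/179, Gamma_vuv = 1816/537, Gamma_vvv = -766/179; accelerations (d^2u/dtau^2, d^2v/dtau^2) = (160/179, 652/179)

E = 13/2, F = -49/8, G = 113/16 at the point
E_u = 33, E_v = -4, F_u = -89/4, F_v = -2, G_u = 25/2, G_v = 9/2
EG - F^2 = 537/64;  g^inv = (64/537) * [[113/16, 49/8], [49/8, 13/2]]
first-kind symbols [ij,l] = (1/2)(d_i g_jl + d_j g_il - d_l g_ij): [uu,u] = E_u/2 = 33/2, [uu,v] = F_u - E_v/2 = -81/4, [uv,u] = E_v/2 = -2, [uv,v] = G_u/2 = 25/4, [vv,u] = F_v - G_u/2 = -33/4, [vv,v] = G_v/2 = 9/4
Gamma^u_ij = (G*[ij,u] - F*[ij,v])/(EG - F^2), Gamma^v_ij = (E*[ij,v] - F*[ij,u])/(EG - F^2)
Gamma_uuu = -160/179, Gamma_uuv = 1546/537, Gamma_uvv = -949/179, Gamma_vuu = -652/179, Gamma_vuv = 1816/537, Gamma_vvv = -766/179
d^2u/dtau^2 = -(Gamma_uuu*(1)^2 + 2*Gamma_uuv*(1)*(0) + Gamma_uvv*(0)^2) = 160/179
d^2v/dtau^2 = -(Gamma_vuu*(1)^2 + 2*Gamma_vuv*(1)*(0) + Gamma_vvv*(0)^2) = 652/179


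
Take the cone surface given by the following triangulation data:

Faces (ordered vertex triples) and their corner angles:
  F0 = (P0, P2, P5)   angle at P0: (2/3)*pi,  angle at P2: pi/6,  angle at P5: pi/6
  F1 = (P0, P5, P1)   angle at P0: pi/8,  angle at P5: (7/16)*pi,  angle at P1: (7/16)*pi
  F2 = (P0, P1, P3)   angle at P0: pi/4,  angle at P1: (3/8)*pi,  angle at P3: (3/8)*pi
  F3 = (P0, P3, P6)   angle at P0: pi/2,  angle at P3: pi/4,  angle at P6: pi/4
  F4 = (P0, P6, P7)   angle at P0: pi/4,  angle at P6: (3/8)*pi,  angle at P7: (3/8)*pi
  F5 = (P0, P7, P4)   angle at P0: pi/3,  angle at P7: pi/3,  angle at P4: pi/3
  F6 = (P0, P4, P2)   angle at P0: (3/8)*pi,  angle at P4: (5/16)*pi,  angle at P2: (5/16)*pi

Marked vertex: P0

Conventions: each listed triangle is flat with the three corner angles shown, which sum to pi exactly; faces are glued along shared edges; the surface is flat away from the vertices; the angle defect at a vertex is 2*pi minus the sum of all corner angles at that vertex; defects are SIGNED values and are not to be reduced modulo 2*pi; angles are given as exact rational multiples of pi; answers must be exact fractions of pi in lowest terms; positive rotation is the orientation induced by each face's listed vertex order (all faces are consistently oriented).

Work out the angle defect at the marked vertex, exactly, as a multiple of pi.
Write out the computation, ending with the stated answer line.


Sum of corner angles at P0: (5/2)*pi
defect = 2*pi - (5/2)*pi

Answer: defect(P0) = -pi/2


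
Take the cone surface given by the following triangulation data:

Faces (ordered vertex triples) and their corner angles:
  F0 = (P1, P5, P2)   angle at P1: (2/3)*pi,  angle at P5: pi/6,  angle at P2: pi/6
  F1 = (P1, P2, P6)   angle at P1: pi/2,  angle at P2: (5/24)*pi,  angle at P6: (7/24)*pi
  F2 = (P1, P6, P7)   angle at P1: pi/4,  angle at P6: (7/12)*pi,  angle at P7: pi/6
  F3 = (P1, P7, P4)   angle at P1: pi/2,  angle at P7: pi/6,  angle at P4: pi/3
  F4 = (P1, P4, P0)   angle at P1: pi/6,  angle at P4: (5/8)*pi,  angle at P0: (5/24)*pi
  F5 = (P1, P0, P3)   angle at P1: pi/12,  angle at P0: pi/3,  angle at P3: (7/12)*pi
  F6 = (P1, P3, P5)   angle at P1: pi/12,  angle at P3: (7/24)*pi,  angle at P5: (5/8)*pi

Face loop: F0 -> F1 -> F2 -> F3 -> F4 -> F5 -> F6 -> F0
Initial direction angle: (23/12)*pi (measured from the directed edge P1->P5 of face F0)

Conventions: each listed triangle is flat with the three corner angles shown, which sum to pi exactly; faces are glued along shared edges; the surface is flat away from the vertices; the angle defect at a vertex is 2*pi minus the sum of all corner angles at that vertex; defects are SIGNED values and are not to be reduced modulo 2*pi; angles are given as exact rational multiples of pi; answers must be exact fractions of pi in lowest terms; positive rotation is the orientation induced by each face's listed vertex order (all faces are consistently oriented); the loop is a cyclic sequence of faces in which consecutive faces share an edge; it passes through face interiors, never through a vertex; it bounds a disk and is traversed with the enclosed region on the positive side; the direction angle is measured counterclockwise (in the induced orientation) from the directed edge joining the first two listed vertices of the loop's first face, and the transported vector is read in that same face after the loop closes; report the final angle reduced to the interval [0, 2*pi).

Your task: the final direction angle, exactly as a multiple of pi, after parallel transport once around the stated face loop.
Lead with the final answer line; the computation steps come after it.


Answer: final direction angle = (5/3)*pi

enclosed vertex P1: corner angles sum to (9/4)*pi, defect = 2*pi - (9/4)*pi = -pi/4
summing the enclosed defects onto the initial angle, mod 2*pi in the induced orientation:
final angle = (23/12)*pi - pi/4 = (5/3)*pi (mod 2*pi)


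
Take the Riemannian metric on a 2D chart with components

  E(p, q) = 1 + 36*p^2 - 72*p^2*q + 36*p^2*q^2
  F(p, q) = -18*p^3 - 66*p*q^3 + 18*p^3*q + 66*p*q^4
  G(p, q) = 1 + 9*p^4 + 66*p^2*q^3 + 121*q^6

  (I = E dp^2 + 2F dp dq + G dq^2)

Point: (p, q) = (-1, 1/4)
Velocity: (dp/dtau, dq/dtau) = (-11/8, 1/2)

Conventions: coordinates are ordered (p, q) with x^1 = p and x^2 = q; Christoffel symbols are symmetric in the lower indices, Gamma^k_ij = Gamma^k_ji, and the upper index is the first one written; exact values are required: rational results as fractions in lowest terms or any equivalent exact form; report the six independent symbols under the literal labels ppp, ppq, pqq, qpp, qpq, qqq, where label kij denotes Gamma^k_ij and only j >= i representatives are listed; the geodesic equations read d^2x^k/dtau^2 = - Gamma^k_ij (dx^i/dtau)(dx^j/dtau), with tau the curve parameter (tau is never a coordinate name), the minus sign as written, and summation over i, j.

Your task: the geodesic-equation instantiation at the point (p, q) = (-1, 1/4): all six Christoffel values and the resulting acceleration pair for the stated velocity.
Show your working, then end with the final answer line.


E = 85/4, F = 1827/128, G = 45305/4096 at the point
E_p = -81/2, E_q = -54, F_p = -5283/128, F_q = -39/4, G_p = -609/16, G_q = 6699/512
EG - F^2 = 128249/4096;  g^inv = (4096/128249) * [[45305/4096, -1827/128], [-1827/128, 85/4]]
first-kind symbols [ij,l] = (1/2)(d_i g_jl + d_j g_il - d_l g_ij): [pp,p] = E_p/2 = -81/4, [pp,q] = F_p - E_q/2 = -1827/128, [pq,p] = E_q/2 = -27, [pq,q] = G_p/2 = -609/32, [qq,p] = F_q - G_p/2 = 297/32, [qq,q] = G_q/2 = 6699/1024
Gamma^p_ij = (G*[ij,p] - F*[ij,q])/(EG - F^2), Gamma^q_ij = (E*[ij,q] - F*[ij,p])/(EG - F^2)
Gamma_ppp = -82944/128249, Gamma_ppq = -110592/128249, Gamma_pqq = 3456/11659, Gamma_qpp = -58464/128249, Gamma_qpq = -77952/128249, Gamma_qqq = 2436/11659
d^2p/dtau^2 = -(Gamma_ppp*(-11/8)^2 + 2*Gamma_ppq*(-11/8)*(1/2) + Gamma_pqq*(1/2)^2) = -432/11659
d^2q/dtau^2 = -(Gamma_qpp*(-11/8)^2 + 2*Gamma_qpq*(-11/8)*(1/2) + Gamma_qqq*(1/2)^2) = -609/23318

Answer: Gamma_ppp = -82944/128249, Gamma_ppq = -110592/128249, Gamma_pqq = 3456/11659, Gamma_qpp = -58464/128249, Gamma_qpq = -77952/128249, Gamma_qqq = 2436/11659; accelerations (d^2p/dtau^2, d^2q/dtau^2) = (-432/11659, -609/23318)


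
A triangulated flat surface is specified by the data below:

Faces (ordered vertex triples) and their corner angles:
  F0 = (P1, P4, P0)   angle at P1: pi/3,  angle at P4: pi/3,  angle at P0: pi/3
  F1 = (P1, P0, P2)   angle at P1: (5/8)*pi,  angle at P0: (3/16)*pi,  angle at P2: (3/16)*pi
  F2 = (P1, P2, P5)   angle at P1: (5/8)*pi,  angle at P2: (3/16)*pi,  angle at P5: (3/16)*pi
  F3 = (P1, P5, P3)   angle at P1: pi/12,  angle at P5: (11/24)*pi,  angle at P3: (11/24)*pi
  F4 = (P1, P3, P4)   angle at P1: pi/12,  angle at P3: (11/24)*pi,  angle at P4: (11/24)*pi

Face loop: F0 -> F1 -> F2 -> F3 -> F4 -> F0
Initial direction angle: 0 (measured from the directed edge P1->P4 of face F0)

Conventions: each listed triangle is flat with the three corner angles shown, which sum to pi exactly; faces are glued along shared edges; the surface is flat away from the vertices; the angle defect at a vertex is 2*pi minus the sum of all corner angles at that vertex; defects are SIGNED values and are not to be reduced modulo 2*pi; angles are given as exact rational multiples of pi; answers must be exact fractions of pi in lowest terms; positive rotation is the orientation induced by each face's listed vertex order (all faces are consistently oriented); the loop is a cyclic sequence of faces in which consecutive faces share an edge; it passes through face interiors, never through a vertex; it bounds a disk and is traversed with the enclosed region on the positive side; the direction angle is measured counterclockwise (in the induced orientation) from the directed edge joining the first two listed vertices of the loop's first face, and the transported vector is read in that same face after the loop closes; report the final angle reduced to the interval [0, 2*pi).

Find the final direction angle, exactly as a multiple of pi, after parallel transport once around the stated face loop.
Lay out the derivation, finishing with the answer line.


enclosed vertex P1: corner angles sum to (7/4)*pi, defect = 2*pi - (7/4)*pi = pi/4
adding the enclosed defects to the starting angle (mod 2*pi, induced orientation) gives the holonomy
final angle = 0 + pi/4 = pi/4 (mod 2*pi)

Answer: final direction angle = pi/4


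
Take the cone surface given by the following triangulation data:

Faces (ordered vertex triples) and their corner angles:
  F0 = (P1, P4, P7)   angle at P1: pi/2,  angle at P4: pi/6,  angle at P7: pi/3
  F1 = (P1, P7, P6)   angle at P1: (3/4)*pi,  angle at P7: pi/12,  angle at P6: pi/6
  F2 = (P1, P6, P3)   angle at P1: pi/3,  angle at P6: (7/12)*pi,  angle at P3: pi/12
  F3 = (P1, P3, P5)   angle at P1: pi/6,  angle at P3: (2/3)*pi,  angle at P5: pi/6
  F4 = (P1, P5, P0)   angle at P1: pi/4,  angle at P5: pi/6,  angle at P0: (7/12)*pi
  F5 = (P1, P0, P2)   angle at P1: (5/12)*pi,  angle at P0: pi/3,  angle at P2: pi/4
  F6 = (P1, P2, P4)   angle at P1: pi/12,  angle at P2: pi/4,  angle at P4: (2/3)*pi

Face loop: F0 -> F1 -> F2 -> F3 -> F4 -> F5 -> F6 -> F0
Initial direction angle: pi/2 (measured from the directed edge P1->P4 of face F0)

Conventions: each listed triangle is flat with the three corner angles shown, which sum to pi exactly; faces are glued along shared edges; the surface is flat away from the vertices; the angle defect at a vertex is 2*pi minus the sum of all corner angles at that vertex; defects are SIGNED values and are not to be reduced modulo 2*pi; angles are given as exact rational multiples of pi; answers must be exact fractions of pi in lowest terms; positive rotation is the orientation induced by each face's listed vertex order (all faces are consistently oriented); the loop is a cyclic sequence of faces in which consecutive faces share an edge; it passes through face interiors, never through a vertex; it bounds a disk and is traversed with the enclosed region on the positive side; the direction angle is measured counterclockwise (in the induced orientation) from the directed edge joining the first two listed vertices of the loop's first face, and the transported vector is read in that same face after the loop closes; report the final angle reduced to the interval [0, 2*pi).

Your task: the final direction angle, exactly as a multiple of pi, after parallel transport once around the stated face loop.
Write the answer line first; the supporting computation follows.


Answer: final direction angle = 0

enclosed vertex P1: corner angles sum to (5/2)*pi, defect = 2*pi - (5/2)*pi = -pi/2
the rotation equals the total enclosed defect, so the final angle is initial + defects (mod 2*pi)
final angle = pi/2 - pi/2 = 0 (mod 2*pi)
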